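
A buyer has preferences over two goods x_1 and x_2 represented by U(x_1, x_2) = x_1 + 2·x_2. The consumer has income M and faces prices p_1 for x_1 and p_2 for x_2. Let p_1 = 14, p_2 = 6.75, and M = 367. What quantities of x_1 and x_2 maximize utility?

Linear utility — the consumer picks whichever good has higher MU/price: 1/14 = 0.0714 vs 2/6.75 = 0.2963.
x_2 gives more utility per dollar, so spend all income on x_2: x_2* = M/p_2, x_1* = 0.
Numerically: x_1* = 0, x_2* = 54.3704.

x_1* = 0, x_2* = 54.3704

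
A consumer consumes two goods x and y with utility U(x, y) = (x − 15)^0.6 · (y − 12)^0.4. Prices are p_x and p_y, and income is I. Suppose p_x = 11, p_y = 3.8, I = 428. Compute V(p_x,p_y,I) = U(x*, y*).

Let x' = x−15, y' = y−12. MRS = (3/2)·y'/x' = p_x/p_y.
After buying the subsistence bundle (15, 12), a share 0.6 of the remaining income goes to x: x* = 15 + 0.6·(I − 15p_x − 12p_y)/p_x.
Discretionary income = 428 − 15·11 − 12·3.8 = 217.4; x* = 15 + 0.6·217.4/11 = 26.8582; y* = 12 + 0.4·217.4/3.8 = 34.8842.
Utility at the optimum: U(26.8582, 34.8842) = 15.425.

V = 15.425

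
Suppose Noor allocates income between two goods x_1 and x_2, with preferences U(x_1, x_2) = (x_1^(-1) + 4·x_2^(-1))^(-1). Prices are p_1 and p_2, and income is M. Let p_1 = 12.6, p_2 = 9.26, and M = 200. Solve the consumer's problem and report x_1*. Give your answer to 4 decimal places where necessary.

x_1* = 5.8474

MRS = MU_x_1/MU_x_2 = (1/4)·(x_2/x_1)^(2). Set equal to p_1/p_2.
Hence x_2/x_1 = (4·p_1/p_2)^(1/(2)), i.e. raised to the 0.5 power.
With the ratio pinned down, the budget gives x_1* = M/(p_1 + p_2·(x_2/x_1)) and x_2* = (x_2/x_1)·x_1*.
Numerically x_2/x_1 = 2.332973, so x_1* = 200/(12.6 + 9.26·2.332973) = 5.8474.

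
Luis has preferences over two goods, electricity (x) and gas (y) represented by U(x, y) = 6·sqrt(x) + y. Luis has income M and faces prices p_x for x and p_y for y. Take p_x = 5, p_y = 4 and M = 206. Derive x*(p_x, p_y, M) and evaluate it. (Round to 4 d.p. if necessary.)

x* = 5.76

Set MRS = p_x/p_y: 3·x^(−1/2) = p_x/p_y.
Solve: √x = 3·p_y/p_x, so x*(p_x,p_y) = (3·p_y/p_x)², and y* = (M − p_x·x*)/p_y.
Plugging in: x* = (3·4/5)² = 5.76.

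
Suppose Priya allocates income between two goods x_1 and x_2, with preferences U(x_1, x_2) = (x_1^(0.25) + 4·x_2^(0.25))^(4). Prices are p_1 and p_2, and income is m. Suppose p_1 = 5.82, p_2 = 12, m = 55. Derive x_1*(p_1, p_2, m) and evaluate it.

x_1* = 1.578

From the CES first-order condition, (1/4)·(x_2/x_1)^(0.75) = p_1/p_2.
Solve for the ratio: x_2/x_1 = [4·p_1/p_2]^(4/3).
With the ratio pinned down, the budget gives x_1* = m/(p_1 + p_2·(x_2/x_1)) and x_2* = (x_2/x_1)·x_1*.
Numerically x_2/x_1 = 2.419556, so x_1* = 55/(5.82 + 12·2.419556) = 1.578.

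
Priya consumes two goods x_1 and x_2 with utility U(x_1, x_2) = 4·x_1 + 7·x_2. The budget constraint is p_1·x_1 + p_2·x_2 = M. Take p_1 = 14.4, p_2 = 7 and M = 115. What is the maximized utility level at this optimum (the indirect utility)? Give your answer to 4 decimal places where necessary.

Perfect substitutes: compare marginal utility per dollar. 4/p_1 vs 7/p_2 → 0.2778 vs 1.
x_2 gives more utility per dollar, so spend all income on x_2: x_2* = M/p_2, x_1* = 0.
Numerically: x_1* = 0, x_2* = 16.4286.
Utility at the optimum: U(0, 16.4286) = 115.

V = 115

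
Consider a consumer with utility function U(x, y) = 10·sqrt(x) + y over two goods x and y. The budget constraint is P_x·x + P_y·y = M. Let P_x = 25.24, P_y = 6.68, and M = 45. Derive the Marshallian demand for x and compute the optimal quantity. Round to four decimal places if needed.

x* = 1.7511

Set MRS = P_x/P_y: 5·x^(−1/2) = P_x/P_y.
Thus x* = (5·P_y/P_x)² — independent of M — with the rest of income spent on y.
Plugging in: x* = (5·6.68/25.24)² = 1.7511.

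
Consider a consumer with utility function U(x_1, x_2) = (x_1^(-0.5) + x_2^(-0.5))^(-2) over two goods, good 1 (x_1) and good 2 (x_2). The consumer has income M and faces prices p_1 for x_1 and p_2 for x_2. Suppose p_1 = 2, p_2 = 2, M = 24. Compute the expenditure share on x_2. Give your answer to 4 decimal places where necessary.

share on x_2 = 0.5

Substitute x_2 = (x_2/x_1)·x_1 into the budget: x_1* = M/(p_1 + p_2·(x_2/x_1)).
Numerically x_2/x_1 = 1, so x_1* = 24/(2 + 2·1) = 6 and x_2* = 1·6 = 6.
Expenditure on x_2: 2·6 = 12; share = 0.5.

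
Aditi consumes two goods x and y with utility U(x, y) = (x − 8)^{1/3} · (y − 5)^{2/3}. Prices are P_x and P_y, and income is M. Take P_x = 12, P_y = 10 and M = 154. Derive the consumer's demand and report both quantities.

Let x' = x−8, y' = y−5. MRS = (1/2)·y'/x' = P_x/P_y.
Substituting into the budget: x* = 8 + 1/3·(M − 8·P_x − 5·P_y)/P_x, and y* = 5 + 2/3·(…)/P_y.
Discretionary income = 154 − 8·12 − 5·10 = 8; x* = 8 + 1/3·8/12 = 8.2222; y* = 5 + 2/3·8/10 = 5.5333.

x* = 8.2222, y* = 5.5333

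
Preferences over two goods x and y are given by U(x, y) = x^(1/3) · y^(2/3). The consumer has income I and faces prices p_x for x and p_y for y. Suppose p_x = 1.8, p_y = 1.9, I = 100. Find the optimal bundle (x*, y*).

x* = 18.5185, y* = 35.0877

Demand: x*(p_x,p_y,I) = 1/3·I/p_x and y* = 2/3·I/p_y.
At p_x=1.8, p_y=1.9, I=100: x* = 1/3·100/1.8 = 18.5185, y* = 35.0877.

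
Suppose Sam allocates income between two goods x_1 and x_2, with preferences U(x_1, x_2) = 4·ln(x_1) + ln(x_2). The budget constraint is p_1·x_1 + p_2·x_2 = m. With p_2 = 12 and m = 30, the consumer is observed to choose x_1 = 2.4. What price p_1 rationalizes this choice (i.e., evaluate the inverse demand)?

Tangency: MRS = 4·x_2/x_1 = p_1/p_2.
Rearranging, p_2·x_2 = (1/4)·p_1·x_1. Substituting into the budget gives p_1·x_1·(1 + (1/4)) = m.
Demand: x_1*(p_1,p_2,m) = 0.8·m/p_1 and x_2* = 0.2·m/p_2.
Set x_1* = 2.4 in the demand function and solve for p_1: p_1 = 10.

p_1 = 10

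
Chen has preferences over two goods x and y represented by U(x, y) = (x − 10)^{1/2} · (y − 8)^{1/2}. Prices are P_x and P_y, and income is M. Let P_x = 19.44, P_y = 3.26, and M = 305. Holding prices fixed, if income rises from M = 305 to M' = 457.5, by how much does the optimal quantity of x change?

Δx* = 3.9223

Let x' = x−10, y' = y−8. MRS = y'/x' = P_x/P_y.
After buying the subsistence bundle (10, 8), a share 0.5 of the remaining income goes to x: x* = 10 + 0.5·(M − 10P_x − 8P_y)/P_x.
Discretionary income = 305 − 10·19.44 − 8·3.26 = 84.52; x* = 10 + 0.5·84.52/19.44 = 12.1739.
At M' = 457.5: x* = 16.0962. Change: 16.0962 − 12.1739 = 3.9223.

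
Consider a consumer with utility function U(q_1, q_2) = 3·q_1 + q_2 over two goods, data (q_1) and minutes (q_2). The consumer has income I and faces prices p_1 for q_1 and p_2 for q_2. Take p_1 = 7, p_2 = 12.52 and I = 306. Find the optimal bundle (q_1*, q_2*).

q_1* = 43.7143, q_2* = 0

Perfect substitutes: compare marginal utility per dollar. 3/p_1 vs 1/p_2 → 0.4286 vs 0.0799.
q_1 gives more utility per dollar, so spend all income on q_1: q_1* = I/p_1, q_2* = 0.
Numerically: q_1* = 43.7143, q_2* = 0.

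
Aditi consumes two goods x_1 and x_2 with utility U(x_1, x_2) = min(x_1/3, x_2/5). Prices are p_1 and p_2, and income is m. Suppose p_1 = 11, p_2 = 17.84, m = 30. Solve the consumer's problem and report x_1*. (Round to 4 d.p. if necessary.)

Leontief preferences: the optimum is at the kink where x_1/3 = x_2/5, i.e. x_2 = (5/3)·x_1.
Budget: p_1·x_1 + p_2·(5/3)·x_1 = m, so (3·p_1 + 5·p_2)·x_1 = 3·m.
Demand: x_1*(p_1,p_2,m) = 3·m/(3·p_1 + 5·p_2), x_2* = 5·m/(3·p_1 + 5·p_2).
Here 3·11 + 5·17.84 = 122.2, giving x_1* = 0.7365.

x_1* = 0.7365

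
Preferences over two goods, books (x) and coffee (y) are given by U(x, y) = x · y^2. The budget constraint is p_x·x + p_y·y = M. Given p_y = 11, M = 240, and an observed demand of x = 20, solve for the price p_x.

Tangency: MRS = (1/2)·y/x = p_x/p_y.
Rearranging, p_y·y = 2·p_x·x. Substituting into the budget gives p_x·x·(1 + 2) = M.
Demand: x*(p_x,p_y,M) = 1/3·M/p_x and y* = 2/3·M/p_y.
Set x* = 20 in the demand function and solve for p_x: p_x = 4.

p_x = 4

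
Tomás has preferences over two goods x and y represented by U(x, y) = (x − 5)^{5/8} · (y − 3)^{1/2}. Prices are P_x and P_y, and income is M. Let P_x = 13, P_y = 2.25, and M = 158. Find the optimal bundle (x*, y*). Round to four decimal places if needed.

x* = 8.6859, y* = 20.037

Let x' = x−5, y' = y−3. MRS = (5/4)·y'/x' = P_x/P_y.
After buying the subsistence bundle (5, 3), a share 5/9 of the remaining income goes to x: x* = 5 + 5/9·(M − 5P_x − 3P_y)/P_x.
Discretionary income = 158 − 5·13 − 3·2.25 = 86.25; x* = 5 + 5/9·86.25/13 = 8.6859; y* = 3 + 4/9·86.25/2.25 = 20.037.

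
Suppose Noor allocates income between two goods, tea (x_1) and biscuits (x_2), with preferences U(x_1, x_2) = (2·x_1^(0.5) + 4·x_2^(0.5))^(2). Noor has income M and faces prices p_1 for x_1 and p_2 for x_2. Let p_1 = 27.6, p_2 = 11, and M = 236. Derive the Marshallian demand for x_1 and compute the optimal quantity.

x_1* = 0.7748

From the CES first-order condition, (1/2)·(x_2/x_1)^(0.5) = p_1/p_2.
Solve for the ratio: x_2/x_1 = [2·p_1/p_2]^(2).
Substitute x_2 = (x_2/x_1)·x_1 into the budget: x_1* = M/(p_1 + p_2·(x_2/x_1)).
Numerically x_2/x_1 = 25.182149, so x_1* = 236/(27.6 + 11·25.182149) = 0.7748.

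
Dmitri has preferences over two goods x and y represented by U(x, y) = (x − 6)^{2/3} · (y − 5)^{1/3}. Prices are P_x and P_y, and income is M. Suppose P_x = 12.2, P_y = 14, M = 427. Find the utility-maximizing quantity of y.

Substituting into the budget: x* = 6 + 2/3·(M − 6·P_x − 5·P_y)/P_x, and y* = 5 + 1/3·(…)/P_y.
Discretionary income = 427 − 6·12.2 − 5·14 = 283.8; y* = 5 + 1/3·283.8/14 = 11.7571.

y* = 11.7571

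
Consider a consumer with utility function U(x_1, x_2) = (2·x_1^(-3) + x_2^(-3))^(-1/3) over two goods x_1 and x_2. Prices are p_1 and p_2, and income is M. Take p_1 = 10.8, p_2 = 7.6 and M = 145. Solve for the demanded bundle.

MU_x_1 ∝ 2·x_1^(-4), MU_x_2 ∝ x_2^(-4), so MRS = 2·(x_2/x_1)^(4) = p_1/p_2.
Solve for the ratio: x_2/x_1 = [(1/2)·p_1/p_2]^(0.25).
With the ratio pinned down, the budget gives x_1* = M/(p_1 + p_2·(x_2/x_1)) and x_2* = (x_2/x_1)·x_1*.
Numerically x_2/x_1 = 0.918111, so x_1* = 145/(10.8 + 7.6·0.918111) = 8.1563 and x_2* = 0.918111·8.1563 = 7.4884.

x_1* = 8.1563, x_2* = 7.4884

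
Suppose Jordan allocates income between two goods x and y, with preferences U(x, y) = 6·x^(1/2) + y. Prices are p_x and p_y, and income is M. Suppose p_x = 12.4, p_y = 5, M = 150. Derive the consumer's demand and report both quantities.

x* = 1.4633, y* = 26.371

MU_x = 3/√x, MU_y = 1. Tangency: 3/√x = p_x/p_y.
Solve: √x = 3·p_y/p_x, so x*(p_x,p_y) = (3·p_y/p_x)², and y* = (M − p_x·x*)/p_y.
Plugging in: x* = (3·5/12.4)² = 1.4633, y* = 26.371.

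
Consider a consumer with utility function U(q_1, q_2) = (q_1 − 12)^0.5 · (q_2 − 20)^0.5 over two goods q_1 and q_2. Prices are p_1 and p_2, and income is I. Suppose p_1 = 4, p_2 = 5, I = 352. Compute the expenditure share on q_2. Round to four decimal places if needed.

Substituting into the budget: q_1* = 12 + 0.5·(I − 12·p_1 − 20·p_2)/p_1, and q_2* = 20 + 0.5·(…)/p_2.
Discretionary income = 352 − 12·4 − 20·5 = 204; q_1* = 12 + 0.5·204/4 = 37.5; q_2* = 20 + 0.5·204/5 = 40.4.
Expenditure on q_2: 5·40.4 = 202; share = 0.5739.

share on q_2 = 0.5739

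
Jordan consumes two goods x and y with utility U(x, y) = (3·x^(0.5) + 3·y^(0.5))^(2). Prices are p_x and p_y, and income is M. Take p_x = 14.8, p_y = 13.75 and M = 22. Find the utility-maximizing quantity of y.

MRS = MU_x/MU_y = (y/x)^(0.5). Set equal to p_x/p_y.
Solve for the ratio: y/x = [p_x/p_y]^(2).
Substitute y = (y/x)·x into the budget: x* = M/(p_x + p_y·(y/x)).
Numerically y/x = 1.158559, so x* = 22/(14.8 + 13.75·1.158559) = 0.7159 and y* = 1.158559·0.7159 = 0.8294.

y* = 0.8294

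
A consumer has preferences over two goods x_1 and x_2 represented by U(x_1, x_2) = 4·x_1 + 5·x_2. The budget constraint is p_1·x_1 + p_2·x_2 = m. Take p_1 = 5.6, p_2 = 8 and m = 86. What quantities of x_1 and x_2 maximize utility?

Numerically: x_1* = 15.3571, x_2* = 0.

x_1* = 15.3571, x_2* = 0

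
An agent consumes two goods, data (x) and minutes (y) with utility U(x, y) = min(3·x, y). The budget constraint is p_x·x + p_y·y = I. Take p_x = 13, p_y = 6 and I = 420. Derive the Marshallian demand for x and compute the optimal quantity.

Leontief preferences: the optimum is at the kink where x/1 = y/3, i.e. y = 3·x.
Budget: p_x·x + p_y·3·x = I, so (p_x + 3·p_y)·x = I.
Demand: x*(p_x,p_y,I) = I/(p_x + 3·p_y), y* = 3·I/(p_x + 3·p_y).
Here 13 + 3·6 = 31, giving x* = 13.5484.

x* = 13.5484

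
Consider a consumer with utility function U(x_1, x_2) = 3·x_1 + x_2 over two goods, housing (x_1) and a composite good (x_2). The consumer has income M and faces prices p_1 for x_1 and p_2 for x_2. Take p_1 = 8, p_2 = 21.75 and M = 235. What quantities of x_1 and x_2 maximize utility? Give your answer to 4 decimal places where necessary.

x_1* = 29.375, x_2* = 0

Perfect substitutes: compare marginal utility per dollar. 3/p_1 vs 1/p_2 → 0.375 vs 0.046.
x_1 gives more utility per dollar, so spend all income on x_1: x_1* = M/p_1, x_2* = 0.
Numerically: x_1* = 29.375, x_2* = 0.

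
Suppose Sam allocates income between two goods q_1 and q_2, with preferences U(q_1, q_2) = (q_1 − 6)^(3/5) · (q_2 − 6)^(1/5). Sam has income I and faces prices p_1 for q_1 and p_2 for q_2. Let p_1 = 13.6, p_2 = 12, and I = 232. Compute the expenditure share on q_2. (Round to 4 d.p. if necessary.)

Let q_1' = q_1−6, q_2' = q_2−6. MRS = 3·q_2'/q_1' = p_1/p_2.
After buying the subsistence bundle (6, 6), a share 0.75 of the remaining income goes to q_1: q_1* = 6 + 0.75·(I − 6p_1 − 6p_2)/p_1.
Discretionary income = 232 − 6·13.6 − 6·12 = 78.4; q_1* = 6 + 0.75·78.4/13.6 = 10.3235; q_2* = 6 + 0.25·78.4/12 = 7.6333.
Expenditure on q_2: 12·7.6333 = 91.6; share = 0.3948.

share on q_2 = 0.3948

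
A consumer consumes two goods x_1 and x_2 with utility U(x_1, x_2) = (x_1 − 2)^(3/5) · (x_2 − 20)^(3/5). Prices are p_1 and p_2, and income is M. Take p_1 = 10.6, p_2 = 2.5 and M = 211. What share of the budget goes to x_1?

MRS = (x_2−20)/(x_1−2). Tangency with p_1/p_2 gives x_2−20 = (p_1/p_2)·(x_1−2).
After buying the subsistence bundle (2, 20), a share 0.5 of the remaining income goes to x_1: x_1* = 2 + 0.5·(M − 2p_1 − 20p_2)/p_1.
Discretionary income = 211 − 2·10.6 − 20·2.5 = 139.8; x_1* = 2 + 0.5·139.8/10.6 = 8.5943; x_2* = 20 + 0.5·139.8/2.5 = 47.96.
Expenditure on x_1: 10.6·8.5943 = 91.1; share = 0.4318.

share on x_1 = 0.4318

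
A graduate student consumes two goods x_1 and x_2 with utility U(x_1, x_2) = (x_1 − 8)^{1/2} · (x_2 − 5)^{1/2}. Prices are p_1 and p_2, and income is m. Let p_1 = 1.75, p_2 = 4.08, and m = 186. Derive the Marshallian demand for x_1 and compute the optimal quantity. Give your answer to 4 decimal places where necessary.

MRS = (x_2−5)/(x_1−8). Tangency with p_1/p_2 gives x_2−5 = (p_1/p_2)·(x_1−8).
After buying the subsistence bundle (8, 5), a share 0.5 of the remaining income goes to x_1: x_1* = 8 + 0.5·(m − 8p_1 − 5p_2)/p_1.
Discretionary income = 186 − 8·1.75 − 5·4.08 = 151.6; x_1* = 8 + 0.5·151.6/1.75 = 51.3143.

x_1* = 51.3143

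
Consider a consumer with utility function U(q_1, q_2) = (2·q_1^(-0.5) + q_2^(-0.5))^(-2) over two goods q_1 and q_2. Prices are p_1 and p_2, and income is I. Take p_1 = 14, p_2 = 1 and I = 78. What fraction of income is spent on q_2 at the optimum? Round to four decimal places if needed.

share on q_2 = 0.2072

MRS = MU_q_1/MU_q_2 = 2·(q_2/q_1)^(1.5). Set equal to p_1/p_2.
Hence q_2/q_1 = ((1/2)·p_1/p_2)^(1/(1.5)), i.e. raised to the 2/3 power.
Substitute q_2 = (q_2/q_1)·q_1 into the budget: q_1* = I/(p_1 + p_2·(q_2/q_1)).
Numerically q_2/q_1 = 3.659306, so q_1* = 78/(14 + 1·3.659306) = 4.4169 and q_2* = 3.659306·4.4169 = 16.1629.
Expenditure on q_2: 1·16.1629 = 16.1629; share = 0.2072.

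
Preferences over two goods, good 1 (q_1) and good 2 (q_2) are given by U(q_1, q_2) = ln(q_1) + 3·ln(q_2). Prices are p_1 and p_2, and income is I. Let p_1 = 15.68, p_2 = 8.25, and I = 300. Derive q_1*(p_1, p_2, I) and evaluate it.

The MRS is (1/3)·q_2/q_1. Set MRS = p_1/p_2.
Rearranging, p_2·q_2 = 3·p_1·q_1. Substituting into the budget gives p_1·q_1·(1 + 3) = I.
Demand: q_1*(p_1,p_2,I) = 0.25·I/p_1 and q_2* = 0.75·I/p_2.
At p_1=15.68, p_2=8.25, I=300: q_1* = 0.25·300/15.68 = 4.7832.

q_1* = 4.7832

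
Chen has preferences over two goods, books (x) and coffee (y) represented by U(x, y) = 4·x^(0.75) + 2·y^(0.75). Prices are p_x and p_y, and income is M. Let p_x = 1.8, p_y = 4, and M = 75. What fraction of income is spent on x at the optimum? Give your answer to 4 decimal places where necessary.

share on x = 0.9943

From the CES first-order condition, 2·(y/x)^(0.25) = p_x/p_y.
Hence y/x = ((1/2)·p_x/p_y)^(1/(0.25)), i.e. raised to the 4 power.
Substitute y = (y/x)·x into the budget: x* = M/(p_x + p_y·(y/x)).
Numerically y/x = 0.002563, so x* = 75/(1.8 + 4·0.002563) = 41.4307 and y* = 0.002563·41.4307 = 0.1062.
Expenditure on x: 1.8·41.4307 = 74.5753; share = 0.9943.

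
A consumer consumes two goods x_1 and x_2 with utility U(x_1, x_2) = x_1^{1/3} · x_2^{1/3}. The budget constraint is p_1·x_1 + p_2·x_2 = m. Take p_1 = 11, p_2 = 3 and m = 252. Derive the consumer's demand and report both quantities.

x_1* = 11.4545, x_2* = 42

The MRS is x_2/x_1. Set MRS = p_1/p_2.
So 1/3·p_2·x_2 = 1/3·p_1·x_1; combined with the budget, a share 0.5 of income goes to x_1.
Demand: x_1*(p_1,p_2,m) = 0.5·m/p_1 and x_2* = 0.5·m/p_2.
At p_1=11, p_2=3, m=252: x_1* = 0.5·252/11 = 11.4545, x_2* = 42.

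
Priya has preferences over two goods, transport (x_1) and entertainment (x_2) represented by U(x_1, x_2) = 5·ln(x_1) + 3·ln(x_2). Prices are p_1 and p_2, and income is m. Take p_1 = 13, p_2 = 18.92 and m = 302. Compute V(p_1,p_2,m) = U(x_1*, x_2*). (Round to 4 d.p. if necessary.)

V = 18.7455

At p_1=13, p_2=18.92, m=302: x_1* = 0.625·302/13 = 14.5192, x_2* = 5.9857.
Utility at the optimum: U(14.5192, 5.9857) = 18.7455.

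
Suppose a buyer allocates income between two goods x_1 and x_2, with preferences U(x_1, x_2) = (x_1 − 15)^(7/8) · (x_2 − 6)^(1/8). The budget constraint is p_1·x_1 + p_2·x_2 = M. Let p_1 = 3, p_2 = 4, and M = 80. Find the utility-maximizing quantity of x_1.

x_1* = 18.2083

Let x_1' = x_1−15, x_2' = x_2−6. MRS = 7·x_2'/x_1' = p_1/p_2.
After buying the subsistence bundle (15, 6), a share 0.875 of the remaining income goes to x_1: x_1* = 15 + 0.875·(M − 15p_1 − 6p_2)/p_1.
Discretionary income = 80 − 15·3 − 6·4 = 11; x_1* = 15 + 0.875·11/3 = 18.2083.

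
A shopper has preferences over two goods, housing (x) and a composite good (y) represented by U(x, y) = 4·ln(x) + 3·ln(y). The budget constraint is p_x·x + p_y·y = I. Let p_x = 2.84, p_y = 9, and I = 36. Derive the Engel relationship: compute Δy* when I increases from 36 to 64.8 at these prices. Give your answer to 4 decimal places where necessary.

Δy* = 1.3714

Demand: x*(p_x,p_y,I) = 4/7·I/p_x and y* = 3/7·I/p_y.
At p_x=2.84, p_y=9, I=36: y* = 3/7·36/9 = 1.7143.
At I' = 64.8: y* = 3.0857. Change: 3.0857 − 1.7143 = 1.3714.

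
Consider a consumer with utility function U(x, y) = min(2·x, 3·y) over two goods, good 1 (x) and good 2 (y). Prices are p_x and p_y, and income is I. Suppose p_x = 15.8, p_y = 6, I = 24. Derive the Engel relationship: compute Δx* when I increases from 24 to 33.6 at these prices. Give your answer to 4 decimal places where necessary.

Δx* = 0.4848

Leontief preferences: the optimum is at the kink where x/3 = y/2, i.e. y = (2/3)·x.
Budget: p_x·x + p_y·(2/3)·x = I, so (3·p_x + 2·p_y)·x = 3·I.
Demand: x*(p_x,p_y,I) = 3·I/(3·p_x + 2·p_y), y* = 2·I/(3·p_x + 2·p_y).
Here 3·15.8 + 2·6 = 59.4, giving x* = 1.2121.
At I' = 33.6: x* = 1.697. Change: 1.697 − 1.2121 = 0.4848.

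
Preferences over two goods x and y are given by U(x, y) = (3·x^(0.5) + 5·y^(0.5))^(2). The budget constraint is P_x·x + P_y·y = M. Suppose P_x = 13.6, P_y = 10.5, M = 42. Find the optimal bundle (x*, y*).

x* = 0.6717, y* = 3.13

From the CES first-order condition, (3/5)·(y/x)^(0.5) = P_x/P_y.
Solve for the ratio: y/x = [(5/3)·P_x/P_y]^(2).
Substitute y = (y/x)·x into the budget: x* = M/(P_x + P_y·(y/x)).
Numerically y/x = 4.660116, so x* = 42/(13.6 + 10.5·4.660116) = 0.6717 and y* = 4.660116·0.6717 = 3.13.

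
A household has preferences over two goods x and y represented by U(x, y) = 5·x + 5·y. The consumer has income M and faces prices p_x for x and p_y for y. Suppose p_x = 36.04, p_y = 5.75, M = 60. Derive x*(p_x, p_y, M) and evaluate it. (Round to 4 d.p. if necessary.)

x* = 0

Linear utility — the consumer picks whichever good has higher MU/price: 5/36.04 = 0.1387 vs 5/5.75 = 0.8696.
y gives more utility per dollar, so spend all income on y: y* = M/p_y, x* = 0.
Numerically: x* = 0, y* = 10.4348.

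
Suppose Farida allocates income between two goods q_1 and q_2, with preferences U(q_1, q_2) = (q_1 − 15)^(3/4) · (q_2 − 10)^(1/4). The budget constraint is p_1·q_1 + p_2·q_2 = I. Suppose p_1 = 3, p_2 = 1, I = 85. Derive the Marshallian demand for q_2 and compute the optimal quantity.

MRS = 3·(q_2−10)/(q_1−15). Tangency with p_1/p_2 gives q_2−10 = (1/3)·(p_1/p_2)·(q_1−15).
Substituting into the budget: q_1* = 15 + 0.75·(I − 15·p_1 − 10·p_2)/p_1, and q_2* = 10 + 0.25·(…)/p_2.
Discretionary income = 85 − 15·3 − 10·1 = 30; q_2* = 10 + 0.25·30/1 = 17.5.

q_2* = 17.5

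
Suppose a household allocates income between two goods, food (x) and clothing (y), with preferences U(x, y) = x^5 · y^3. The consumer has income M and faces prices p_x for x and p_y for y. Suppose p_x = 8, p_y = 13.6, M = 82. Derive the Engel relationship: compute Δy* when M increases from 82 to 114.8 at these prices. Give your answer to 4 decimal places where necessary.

Δy* = 0.9044

Tangency: MRS = (5/3)·y/x = p_x/p_y.
Rearranging, p_y·y = (3/5)·p_x·x. Substituting into the budget gives p_x·x·(1 + (3/5)) = M.
Demand: x*(p_x,p_y,M) = 0.625·M/p_x and y* = 0.375·M/p_y.
At p_x=8, p_y=13.6, M=82: y* = 0.375·82/13.6 = 2.261.
At M' = 114.8: y* = 3.1654. Change: 3.1654 − 2.261 = 0.9044.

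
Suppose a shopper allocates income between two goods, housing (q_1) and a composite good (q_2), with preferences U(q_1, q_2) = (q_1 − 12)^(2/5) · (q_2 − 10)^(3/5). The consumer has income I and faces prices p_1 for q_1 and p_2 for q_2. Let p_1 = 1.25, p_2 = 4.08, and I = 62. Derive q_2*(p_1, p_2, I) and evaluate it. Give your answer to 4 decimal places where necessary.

This is Cobb-Douglas in (q_1−12, q_2−10): tangency gives 0.4·p_2·(q_2−10) = 0.6·p_1·(q_1−12).
Substituting into the budget: q_1* = 12 + 0.4·(I − 12·p_1 − 10·p_2)/p_1, and q_2* = 10 + 0.6·(…)/p_2.
Discretionary income = 62 − 12·1.25 − 10·4.08 = 6.2; q_2* = 10 + 0.6·6.2/4.08 = 10.9118.

q_2* = 10.9118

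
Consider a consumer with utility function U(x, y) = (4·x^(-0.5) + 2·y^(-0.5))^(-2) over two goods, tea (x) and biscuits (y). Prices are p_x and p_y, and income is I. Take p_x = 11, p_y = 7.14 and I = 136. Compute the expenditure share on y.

share on y = 0.3529

MU_x ∝ 4·x^(-1.5), MU_y ∝ 2·y^(-1.5), so MRS = 2·(y/x)^(1.5) = p_x/p_y.
Solve for the ratio: y/x = [(1/2)·p_x/p_y]^(2/3).
With the ratio pinned down, the budget gives x* = I/(p_x + p_y·(y/x)) and y* = (y/x)·x*.
Numerically y/x = 0.840317, so x* = 136/(11 + 7.14·0.840317) = 8.0001 and y* = 0.840317·8.0001 = 6.7226.
Expenditure on y: 7.14·6.7226 = 47.9993; share = 0.3529.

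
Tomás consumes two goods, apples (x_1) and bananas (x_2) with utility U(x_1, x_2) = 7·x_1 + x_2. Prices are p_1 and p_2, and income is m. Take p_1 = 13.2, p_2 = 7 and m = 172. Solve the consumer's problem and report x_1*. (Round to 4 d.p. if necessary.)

Linear utility — the consumer picks whichever good has higher MU/price: 7/13.2 = 0.5303 vs 1/7 = 0.1429.
x_1 gives more utility per dollar, so spend all income on x_1: x_1* = m/p_1, x_2* = 0.
Numerically: x_1* = 13.0303, x_2* = 0.

x_1* = 13.0303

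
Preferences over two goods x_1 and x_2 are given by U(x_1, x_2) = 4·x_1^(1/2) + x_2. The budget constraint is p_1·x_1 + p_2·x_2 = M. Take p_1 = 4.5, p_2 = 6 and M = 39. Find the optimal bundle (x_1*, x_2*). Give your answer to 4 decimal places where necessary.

Utility is quasi-linear in x_2; the FOC for x_1 is 2/√x_1 = p_1/p_2.
Thus x_1* = (2·p_2/p_1)² — independent of M — with the rest of income spent on x_2.
Plugging in: x_1* = (2·6/4.5)² = 7.1111, x_2* = 1.1667.

x_1* = 7.1111, x_2* = 1.1667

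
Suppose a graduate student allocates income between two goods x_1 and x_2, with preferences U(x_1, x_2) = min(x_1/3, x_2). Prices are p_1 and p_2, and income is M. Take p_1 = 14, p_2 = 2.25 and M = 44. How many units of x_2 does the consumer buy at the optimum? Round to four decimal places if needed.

Demand: x_1*(p_1,p_2,M) = 3·M/(3·p_1 + p_2), x_2* = M/(3·p_1 + p_2).
Here 3·14 + 2.25 = 44.25, giving x_2* = 0.9944.

x_2* = 0.9944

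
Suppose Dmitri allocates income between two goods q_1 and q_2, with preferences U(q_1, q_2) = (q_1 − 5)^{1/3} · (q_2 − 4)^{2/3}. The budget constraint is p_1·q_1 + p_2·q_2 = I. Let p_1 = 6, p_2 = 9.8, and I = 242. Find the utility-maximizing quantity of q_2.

q_2* = 15.7551

This is Cobb-Douglas in (q_1−5, q_2−4): tangency gives 1/3·p_2·(q_2−4) = 2/3·p_1·(q_1−5).
After buying the subsistence bundle (5, 4), a share 1/3 of the remaining income goes to q_1: q_1* = 5 + 1/3·(I − 5p_1 − 4p_2)/p_1.
Discretionary income = 242 − 5·6 − 4·9.8 = 172.8; q_2* = 4 + 2/3·172.8/9.8 = 15.7551.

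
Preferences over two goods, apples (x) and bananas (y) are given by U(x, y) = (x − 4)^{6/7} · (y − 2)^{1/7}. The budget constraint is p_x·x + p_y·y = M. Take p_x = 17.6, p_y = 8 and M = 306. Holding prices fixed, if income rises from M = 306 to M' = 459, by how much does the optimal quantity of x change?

Δx* = 7.4513

Let x' = x−4, y' = y−2. MRS = 6·y'/x' = p_x/p_y.
After buying the subsistence bundle (4, 2), a share 6/7 of the remaining income goes to x: x* = 4 + 6/7·(M − 4p_x − 2p_y)/p_x.
Discretionary income = 306 − 4·17.6 − 2·8 = 219.6; x* = 4 + 6/7·219.6/17.6 = 14.6948.
At M' = 459: x* = 22.1461. Change: 22.1461 − 14.6948 = 7.4513.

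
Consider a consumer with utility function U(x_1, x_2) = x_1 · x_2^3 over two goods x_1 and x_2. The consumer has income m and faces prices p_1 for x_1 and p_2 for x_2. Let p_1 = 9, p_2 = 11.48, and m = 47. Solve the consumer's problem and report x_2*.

Demand: x_1*(p_1,p_2,m) = 0.25·m/p_1 and x_2* = 0.75·m/p_2.
At p_1=9, p_2=11.48, m=47: x_2* = 0.75·47/11.48 = 3.0706.

x_2* = 3.0706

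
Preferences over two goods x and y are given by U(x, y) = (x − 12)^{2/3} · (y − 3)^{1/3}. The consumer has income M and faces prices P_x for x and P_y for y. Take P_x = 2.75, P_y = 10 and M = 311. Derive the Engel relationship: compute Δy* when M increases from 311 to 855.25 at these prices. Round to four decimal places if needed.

MRS = 2·(y−3)/(x−12). Tangency with P_x/P_y gives y−3 = (1/2)·(P_x/P_y)·(x−12).
Substituting into the budget: x* = 12 + 2/3·(M − 12·P_x − 3·P_y)/P_x, and y* = 3 + 1/3·(…)/P_y.
Discretionary income = 311 − 12·2.75 − 3·10 = 248; y* = 3 + 1/3·248/10 = 11.2667.
At M' = 855.25: y* = 29.4083. Change: 29.4083 − 11.2667 = 18.1417.

Δy* = 18.1417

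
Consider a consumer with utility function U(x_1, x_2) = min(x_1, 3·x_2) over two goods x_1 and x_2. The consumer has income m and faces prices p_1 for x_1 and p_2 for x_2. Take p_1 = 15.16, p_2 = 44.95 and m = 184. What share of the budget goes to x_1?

share on x_1 = 0.5029

With perfect complements, no substitution: consume in ratio x_1:x_2 = 3:1.
Budget: p_1·x_1 + p_2·(1/3)·x_1 = m, so (3·p_1 + p_2)·x_1 = 3·m.
Demand: x_1*(p_1,p_2,m) = 3·m/(3·p_1 + p_2), x_2* = m/(3·p_1 + p_2).
Here 3·15.16 + 44.95 = 90.43, giving x_1* = 6.1042 and x_2* = 2.0347.
Expenditure on x_1: 15.16·6.1042 = 92.5392; share = 0.5029.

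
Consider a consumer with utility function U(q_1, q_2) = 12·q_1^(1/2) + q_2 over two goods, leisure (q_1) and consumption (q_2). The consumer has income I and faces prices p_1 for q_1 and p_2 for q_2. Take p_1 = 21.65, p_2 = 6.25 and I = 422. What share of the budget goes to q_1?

share on q_1 = 0.1539

Utility is quasi-linear in q_2; the FOC for q_1 is 6/√q_1 = p_1/p_2.
Solve: √q_1 = 6·p_2/p_1, so q_1*(p_1,p_2) = (6·p_2/p_1)², and q_2* = (I − p_1·q_1*)/p_2.
Plugging in: q_1* = (6·6.25/21.65)² = 3.0002, q_2* = 57.1274.
Expenditure on q_1: 21.65·3.0002 = 64.9538; share = 0.1539.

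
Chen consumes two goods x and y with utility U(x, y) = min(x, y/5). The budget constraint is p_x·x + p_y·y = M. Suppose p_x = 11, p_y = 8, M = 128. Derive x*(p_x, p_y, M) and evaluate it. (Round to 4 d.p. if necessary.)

x* = 2.5098

Leontief preferences: the optimum is at the kink where x/1 = y/5, i.e. y = 5·x.
Budget: p_x·x + p_y·5·x = M, so (p_x + 5·p_y)·x = M.
Demand: x*(p_x,p_y,M) = M/(p_x + 5·p_y), y* = 5·M/(p_x + 5·p_y).
Here 11 + 5·8 = 51, giving x* = 2.5098.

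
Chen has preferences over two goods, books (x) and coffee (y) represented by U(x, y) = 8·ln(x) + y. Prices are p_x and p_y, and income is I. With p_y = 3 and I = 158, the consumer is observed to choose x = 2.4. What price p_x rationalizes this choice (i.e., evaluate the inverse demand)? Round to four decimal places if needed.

Set MRS = p_x/p_y: (8/x)/1 = p_x/p_y.
So x*(p_x,p_y) = 8·p_y/p_x, independent of income; and y* = (I − 8·p_y)/p_y.
Set x* = 2.4 in the demand function and solve for p_x: p_x = 10.

p_x = 10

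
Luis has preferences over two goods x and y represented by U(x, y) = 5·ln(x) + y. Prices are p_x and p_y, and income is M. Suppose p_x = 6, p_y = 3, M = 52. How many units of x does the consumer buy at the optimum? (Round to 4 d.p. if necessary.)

MU_x = 5/x, MU_y = 1. Tangency: 5/x = p_x/p_y.
So x*(p_x,p_y) = 5·p_y/p_x, independent of income; and y* = (M − 5·p_y)/p_y.
At the given prices: x* = 5·3/6 = 2.5.

x* = 2.5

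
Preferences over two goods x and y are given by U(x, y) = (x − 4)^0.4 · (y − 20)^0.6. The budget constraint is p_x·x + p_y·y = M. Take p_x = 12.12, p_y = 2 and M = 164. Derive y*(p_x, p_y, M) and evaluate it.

MRS = (2/3)·(y−20)/(x−4). Tangency with p_x/p_y gives y−20 = (3/2)·(p_x/p_y)·(x−4).
Substituting into the budget: x* = 4 + 0.4·(M − 4·p_x − 20·p_y)/p_x, and y* = 20 + 0.6·(…)/p_y.
Discretionary income = 164 − 4·12.12 − 20·2 = 75.52; y* = 20 + 0.6·75.52/2 = 42.656.

y* = 42.656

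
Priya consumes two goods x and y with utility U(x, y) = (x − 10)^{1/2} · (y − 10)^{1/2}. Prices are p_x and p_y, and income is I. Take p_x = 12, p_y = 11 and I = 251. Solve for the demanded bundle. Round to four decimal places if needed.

x* = 10.875, y* = 10.9545

MRS = (y−10)/(x−10). Tangency with p_x/p_y gives y−10 = (p_x/p_y)·(x−10).
After buying the subsistence bundle (10, 10), a share 0.5 of the remaining income goes to x: x* = 10 + 0.5·(I − 10p_x − 10p_y)/p_x.
Discretionary income = 251 − 10·12 − 10·11 = 21; x* = 10 + 0.5·21/12 = 10.875; y* = 10 + 0.5·21/11 = 10.9545.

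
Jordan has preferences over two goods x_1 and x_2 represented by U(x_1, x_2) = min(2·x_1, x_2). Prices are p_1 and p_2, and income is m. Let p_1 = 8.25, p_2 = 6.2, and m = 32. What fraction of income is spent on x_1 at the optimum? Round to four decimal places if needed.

Leontief preferences: the optimum is at the kink where x_1/1 = x_2/2, i.e. x_2 = 2·x_1.
Budget: p_1·x_1 + p_2·2·x_1 = m, so (p_1 + 2·p_2)·x_1 = m.
Demand: x_1*(p_1,p_2,m) = m/(p_1 + 2·p_2), x_2* = 2·m/(p_1 + 2·p_2).
Here 8.25 + 2·6.2 = 20.65, giving x_1* = 1.5496 and x_2* = 3.0993.
Expenditure on x_1: 8.25·1.5496 = 12.7845; share = 0.3995.

share on x_1 = 0.3995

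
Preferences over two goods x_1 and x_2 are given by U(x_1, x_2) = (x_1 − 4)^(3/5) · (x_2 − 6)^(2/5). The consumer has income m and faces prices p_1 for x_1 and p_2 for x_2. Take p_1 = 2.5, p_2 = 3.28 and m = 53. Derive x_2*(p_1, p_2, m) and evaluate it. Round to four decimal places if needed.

After buying the subsistence bundle (4, 6), a share 0.6 of the remaining income goes to x_1: x_1* = 4 + 0.6·(m − 4p_1 − 6p_2)/p_1.
Discretionary income = 53 − 4·2.5 − 6·3.28 = 23.32; x_2* = 6 + 0.4·23.32/3.28 = 8.8439.

x_2* = 8.8439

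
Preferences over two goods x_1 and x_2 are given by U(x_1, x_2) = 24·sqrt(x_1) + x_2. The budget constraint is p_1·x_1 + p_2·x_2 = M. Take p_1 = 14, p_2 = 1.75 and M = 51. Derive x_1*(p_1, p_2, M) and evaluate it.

Set MRS = p_1/p_2: 12·x_1^(−1/2) = p_1/p_2.
Solve: √x_1 = 12·p_2/p_1, so x_1*(p_1,p_2) = (12·p_2/p_1)², and x_2* = (M − p_1·x_1*)/p_2.
Plugging in: x_1* = (12·1.75/14)² = 2.25.

x_1* = 2.25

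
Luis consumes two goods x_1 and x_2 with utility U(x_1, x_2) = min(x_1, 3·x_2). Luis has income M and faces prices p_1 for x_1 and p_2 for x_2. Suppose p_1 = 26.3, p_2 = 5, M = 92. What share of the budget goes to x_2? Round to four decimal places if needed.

share on x_2 = 0.0596

With perfect complements, no substitution: consume in ratio x_1:x_2 = 3:1.
Budget: p_1·x_1 + p_2·(1/3)·x_1 = M, so (3·p_1 + p_2)·x_1 = 3·M.
Demand: x_1*(p_1,p_2,M) = 3·M/(3·p_1 + p_2), x_2* = M/(3·p_1 + p_2).
Here 3·26.3 + 5 = 83.9, giving x_1* = 3.2896 and x_2* = 1.0965.
Expenditure on x_2: 5·1.0965 = 5.4827; share = 0.0596.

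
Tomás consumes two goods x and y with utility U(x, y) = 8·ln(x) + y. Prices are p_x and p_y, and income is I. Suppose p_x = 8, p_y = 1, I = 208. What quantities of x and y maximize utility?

x* = 1, y* = 200

So x*(p_x,p_y) = 8·p_y/p_x, independent of income; and y* = (I − 8·p_y)/p_y.
At the given prices: x* = 8·1/8 = 1, and y* = 200.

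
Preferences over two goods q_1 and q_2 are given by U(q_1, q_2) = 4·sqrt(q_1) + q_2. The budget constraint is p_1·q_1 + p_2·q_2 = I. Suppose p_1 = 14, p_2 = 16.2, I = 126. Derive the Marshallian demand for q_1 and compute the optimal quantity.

q_1* = 5.3559

MU_q_1 = 2/√q_1, MU_q_2 = 1. Tangency: 2/√q_1 = p_1/p_2.
Thus q_1* = (2·p_2/p_1)² — independent of I — with the rest of income spent on q_2.
Plugging in: q_1* = (2·16.2/14)² = 5.3559.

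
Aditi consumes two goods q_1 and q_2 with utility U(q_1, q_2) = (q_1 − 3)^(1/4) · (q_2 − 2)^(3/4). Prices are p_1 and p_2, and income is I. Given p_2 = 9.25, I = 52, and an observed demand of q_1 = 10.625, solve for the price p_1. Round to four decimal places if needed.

This is Cobb-Douglas in (q_1−3, q_2−2): tangency gives 0.25·p_2·(q_2−2) = 0.75·p_1·(q_1−3).
After buying the subsistence bundle (3, 2), a share 0.25 of the remaining income goes to q_1: q_1* = 3 + 0.25·(I − 3p_1 − 2p_2)/p_1.
Set q_1* = 10.625 in the demand function and solve for p_1: p_1 = 1.

p_1 = 1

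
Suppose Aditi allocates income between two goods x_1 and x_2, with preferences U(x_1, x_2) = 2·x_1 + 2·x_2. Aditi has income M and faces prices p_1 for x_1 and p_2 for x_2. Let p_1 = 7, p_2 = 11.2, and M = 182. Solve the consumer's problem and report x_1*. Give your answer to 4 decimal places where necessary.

x_1* = 26

Perfect substitutes: compare marginal utility per dollar. 2/p_1 vs 2/p_2 → 0.2857 vs 0.1786.
x_1 gives more utility per dollar, so spend all income on x_1: x_1* = M/p_1, x_2* = 0.
Numerically: x_1* = 26, x_2* = 0.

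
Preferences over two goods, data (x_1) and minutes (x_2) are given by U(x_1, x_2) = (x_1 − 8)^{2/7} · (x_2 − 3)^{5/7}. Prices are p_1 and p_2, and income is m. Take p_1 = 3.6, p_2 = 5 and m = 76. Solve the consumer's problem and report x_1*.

MRS = (2/5)·(x_2−3)/(x_1−8). Tangency with p_1/p_2 gives x_2−3 = (5/2)·(p_1/p_2)·(x_1−8).
Substituting into the budget: x_1* = 8 + 2/7·(m − 8·p_1 − 3·p_2)/p_1, and x_2* = 3 + 5/7·(…)/p_2.
Discretionary income = 76 − 8·3.6 − 3·5 = 32.2; x_1* = 8 + 2/7·32.2/3.6 = 10.5556.

x_1* = 10.5556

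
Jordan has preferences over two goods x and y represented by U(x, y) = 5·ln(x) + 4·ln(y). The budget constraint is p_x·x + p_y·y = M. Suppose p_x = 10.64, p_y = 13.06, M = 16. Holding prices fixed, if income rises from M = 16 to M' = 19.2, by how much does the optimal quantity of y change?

Demand: x*(p_x,p_y,M) = 5/9·M/p_x and y* = 4/9·M/p_y.
At p_x=10.64, p_y=13.06, M=16: y* = 4/9·16/13.06 = 0.5445.
At M' = 19.2: y* = 0.6534. Change: 0.6534 − 0.5445 = 0.1089.

Δy* = 0.1089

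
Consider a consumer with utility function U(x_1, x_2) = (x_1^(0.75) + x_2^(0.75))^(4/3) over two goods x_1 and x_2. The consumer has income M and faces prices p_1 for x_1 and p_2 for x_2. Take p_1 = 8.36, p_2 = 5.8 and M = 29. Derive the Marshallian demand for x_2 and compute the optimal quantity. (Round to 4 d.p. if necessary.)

x_2* = 3.7483

From the CES first-order condition, (x_2/x_1)^(0.25) = p_1/p_2.
Hence x_2/x_1 = (p_1/p_2)^(1/(0.25)), i.e. raised to the 4 power.
Substitute x_2 = (x_2/x_1)·x_1 into the budget: x_1* = M/(p_1 + p_2·(x_2/x_1)).
Numerically x_2/x_1 = 4.316315, so x_1* = 29/(8.36 + 5.8·4.316315) = 0.8684 and x_2* = 4.316315·0.8684 = 3.7483.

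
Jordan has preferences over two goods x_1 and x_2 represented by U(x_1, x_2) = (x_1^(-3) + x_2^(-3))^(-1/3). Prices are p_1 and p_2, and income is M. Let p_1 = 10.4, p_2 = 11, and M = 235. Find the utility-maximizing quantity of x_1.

MU_x_1 ∝ x_1^(-4), MU_x_2 ∝ x_2^(-4), so MRS = (x_2/x_1)^(4) = p_1/p_2.
Solve for the ratio: x_2/x_1 = [p_1/p_2]^(0.25).
Substitute x_2 = (x_2/x_1)·x_1 into the budget: x_1* = M/(p_1 + p_2·(x_2/x_1)).
Numerically x_2/x_1 = 0.986075, so x_1* = 235/(10.4 + 11·0.986075) = 11.0605.

x_1* = 11.0605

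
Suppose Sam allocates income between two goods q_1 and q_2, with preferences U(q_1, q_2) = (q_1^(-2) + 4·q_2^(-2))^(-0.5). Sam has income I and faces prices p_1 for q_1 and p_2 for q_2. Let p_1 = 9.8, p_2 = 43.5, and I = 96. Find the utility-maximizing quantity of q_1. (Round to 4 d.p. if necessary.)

q_1* = 1.8527

With the ratio pinned down, the budget gives q_1* = I/(p_1 + p_2·(q_2/q_1)) and q_2* = (q_2/q_1)·q_1*.
Numerically q_2/q_1 = 0.9659, so q_1* = 96/(9.8 + 43.5·0.9659) = 1.8527.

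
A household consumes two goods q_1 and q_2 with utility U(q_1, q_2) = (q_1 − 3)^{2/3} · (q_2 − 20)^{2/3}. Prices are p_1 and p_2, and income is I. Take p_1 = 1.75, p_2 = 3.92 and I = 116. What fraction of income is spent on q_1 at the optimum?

This is Cobb-Douglas in (q_1−3, q_2−20): tangency gives 2/3·p_2·(q_2−20) = 2/3·p_1·(q_1−3).
Substituting into the budget: q_1* = 3 + 0.5·(I − 3·p_1 − 20·p_2)/p_1, and q_2* = 20 + 0.5·(…)/p_2.
Discretionary income = 116 − 3·1.75 − 20·3.92 = 32.35; q_1* = 3 + 0.5·32.35/1.75 = 12.2429; q_2* = 20 + 0.5·32.35/3.92 = 24.1263.
Expenditure on q_1: 1.75·12.2429 = 21.425; share = 0.1847.

share on q_1 = 0.1847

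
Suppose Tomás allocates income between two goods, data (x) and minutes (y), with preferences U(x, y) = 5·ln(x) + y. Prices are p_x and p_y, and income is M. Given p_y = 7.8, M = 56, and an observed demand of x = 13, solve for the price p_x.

MU_x = 5/x, MU_y = 1. Tangency: 5/x = p_x/p_y.
So x*(p_x,p_y) = 5·p_y/p_x, independent of income; and y* = (M − 5·p_y)/p_y.
Set x* = 13 in the demand function and solve for p_x: p_x = 3.

p_x = 3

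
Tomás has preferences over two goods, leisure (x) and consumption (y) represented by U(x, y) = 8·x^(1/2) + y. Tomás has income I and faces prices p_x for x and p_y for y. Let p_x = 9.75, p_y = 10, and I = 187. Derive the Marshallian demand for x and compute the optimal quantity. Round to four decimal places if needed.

x* = 16.831

Thus x* = (4·p_y/p_x)² — independent of I — with the rest of income spent on y.
Plugging in: x* = (4·10/9.75)² = 16.831.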